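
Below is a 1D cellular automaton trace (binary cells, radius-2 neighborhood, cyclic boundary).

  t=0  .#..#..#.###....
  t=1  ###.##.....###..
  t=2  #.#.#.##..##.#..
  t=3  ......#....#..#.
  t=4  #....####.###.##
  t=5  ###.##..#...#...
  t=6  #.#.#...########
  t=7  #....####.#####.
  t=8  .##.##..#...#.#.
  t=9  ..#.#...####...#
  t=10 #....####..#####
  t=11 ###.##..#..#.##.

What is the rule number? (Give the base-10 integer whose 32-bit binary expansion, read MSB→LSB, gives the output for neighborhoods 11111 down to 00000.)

2973967260

  #####|#  b31=1 t=6,i=10
  ####.|.  b30=0 t=4,i=7
  ###.#|#  b29=1 t=1,i=2
  ###..|#  b28=1 t=0,i=11
  ##.##|.  b27=0 t=1,i=3
  ##.#.|.  b26=0 t=2,i=12
  ##..#|.  b25=0 t=1,i=14
  ##...|#  b24=1 t=0,i=12
  #.###|.  b23=0 t=0,i=9
  #.##.|#  b22=1 t=1,i=4
  #.#.#|.  b21=0 t=2,i=2
  #.#..|.  b20=0 t=2,i=13
  #..##|.  b19=0 t=1,i=15
  #..#.|.  b18=0 t=0,i=3
  #...#|#  b17=1 t=5,i=10
  #....|#  b16=1 t=0,i=13
  .####|.  b15=0 t=4,i=6
  .###.|.  b14=0 t=0,i=10
  .##.#|#  b13=1 t=2,i=11
  .##..|.  b12=0 t=1,i=5
  .#.##|.  b11=0 t=0,i=8
  .#.#.|.  b10=0 t=2,i=1
  .#..#|#  b9=1 t=0,i=2
  .#...|#  b8=1 t=3,i=7
  ..###|#  b7=1 t=1,i=0
  ..##.|.  b6=0 t=2,i=10
  ..#.#|.  b5=0 t=0,i=7
  ..#..|#  b4=1 t=0,i=1
  ...##|#  b3=1 t=1,i=10
  ...#.|#  b2=1 t=0,i=0
  ....#|.  b1=0 t=0,i=15
  .....|.  b0=0 t=0,i=14
  bits 10110001010000110010001110011100 = 2973967260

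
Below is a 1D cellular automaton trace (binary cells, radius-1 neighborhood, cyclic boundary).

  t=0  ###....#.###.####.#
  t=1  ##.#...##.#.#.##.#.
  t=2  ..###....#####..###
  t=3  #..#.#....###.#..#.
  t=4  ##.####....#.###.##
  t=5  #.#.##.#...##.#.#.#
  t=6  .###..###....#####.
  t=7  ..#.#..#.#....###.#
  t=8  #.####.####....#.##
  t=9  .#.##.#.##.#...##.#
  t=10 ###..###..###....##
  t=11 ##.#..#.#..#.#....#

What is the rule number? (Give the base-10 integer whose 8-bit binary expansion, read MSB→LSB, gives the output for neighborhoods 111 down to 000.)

180

  [7] ### => #  t=0,i=0
  [6] ##. => .  t=0,i=2
  [5] #.# => #  t=0,i=8
  [4] #.. => #  t=0,i=3
  [3] .## => .  t=0,i=9
  [2] .#. => #  t=0,i=7
  [1] ..# => .  t=0,i=6
  [0] ... => .  t=0,i=4
  bits 10110100 = 180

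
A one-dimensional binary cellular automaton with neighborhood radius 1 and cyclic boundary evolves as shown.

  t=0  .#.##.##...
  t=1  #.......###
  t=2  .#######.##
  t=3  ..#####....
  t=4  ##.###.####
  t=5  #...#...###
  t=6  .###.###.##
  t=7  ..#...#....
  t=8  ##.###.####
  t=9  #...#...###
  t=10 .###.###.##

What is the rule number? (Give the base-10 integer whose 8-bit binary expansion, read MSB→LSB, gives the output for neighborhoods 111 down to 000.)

147

  ###|#  b7=1 t=1,i=9
  ##.|.  b6=0 t=0,i=4
  #.#|.  b5=0 t=0,i=2
  #..|#  b4=1 t=0,i=8
  .##|.  b3=0 t=0,i=3
  .#.|.  b2=0 t=0,i=1
  ..#|#  b1=1 t=0,i=0
  ...|#  b0=1 t=0,i=9
  bits 10010011 = 147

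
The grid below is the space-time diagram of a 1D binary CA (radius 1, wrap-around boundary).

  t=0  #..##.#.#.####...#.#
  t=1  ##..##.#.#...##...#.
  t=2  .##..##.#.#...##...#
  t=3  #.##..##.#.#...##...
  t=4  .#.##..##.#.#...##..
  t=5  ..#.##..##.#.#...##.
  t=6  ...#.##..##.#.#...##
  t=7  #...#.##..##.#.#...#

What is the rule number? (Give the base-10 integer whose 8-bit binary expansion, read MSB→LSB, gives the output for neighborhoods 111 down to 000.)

  ###|.  b7=0 t=0,i=11
  ##.|#  b6=1 t=0,i=0
  #.#|#  b5=1 t=0,i=5
  #..|#  b4=1 t=0,i=1
  .##|.  b3=0 t=0,i=3
  .#.|.  b2=0 t=0,i=6
  ..#|.  b1=0 t=0,i=2
  ...|.  b0=0 t=0,i=15
  bits 01110000 = 112

112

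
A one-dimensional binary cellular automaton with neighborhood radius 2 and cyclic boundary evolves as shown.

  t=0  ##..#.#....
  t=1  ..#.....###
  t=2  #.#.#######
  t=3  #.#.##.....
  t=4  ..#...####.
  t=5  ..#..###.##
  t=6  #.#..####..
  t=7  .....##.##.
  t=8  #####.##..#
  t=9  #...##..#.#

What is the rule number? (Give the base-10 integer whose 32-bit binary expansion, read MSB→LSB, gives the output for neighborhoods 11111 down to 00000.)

1000464539

  ##### -> .   bit 31 = 0  t=2,i=6
  ####. -> .   bit 30 = 0  t=2,i=10
  ###.# -> #   bit 29 = 1  t=2,i=0
  ###.. -> #   bit 28 = 1  t=1,i=10
  ##.## -> #   bit 27 = 1  t=5,i=8
  ##.#. -> .   bit 26 = 0  t=2,i=1
  ##..# -> #   bit 25 = 1  t=0,i=2
  ##... -> #   bit 24 = 1  t=3,i=6
  #.### -> #   bit 23 = 1  t=2,i=4
  #.##. -> .   bit 22 = 0  t=3,i=4
  #.#.# -> #   bit 21 = 1  t=2,i=2
  #.#.. -> .   bit 20 = 0  t=0,i=6
  #..## -> .   bit 19 = 0  t=5,i=4
  #..#. -> .   bit 18 = 0  t=0,i=3
  #...# -> .   bit 17 = 0  t=4,i=0
  #.... -> #   bit 16 = 1  t=0,i=8
  .#### -> #   bit 15 = 1  t=2,i=5
  .###. -> #   bit 14 = 1  t=1,i=9
  .##.# -> #   bit 13 = 1  t=7,i=6
  .##.. -> .   bit 12 = 0  t=0,i=1
  .#.## -> .   bit 11 = 0  t=2,i=3
  .#.#. -> .   bit 10 = 0  t=0,i=5
  .#..# -> .   bit 9 = 0  t=5,i=3
  .#... -> .   bit 8 = 0  t=0,i=7
  ..### -> #   bit 7 = 1  t=1,i=8
  ..##. -> .   bit 6 = 0  t=0,i=0
  ..#.# -> .   bit 5 = 0  t=0,i=4
  ..#.. -> #   bit 4 = 1  t=1,i=2
  ...## -> #   bit 3 = 1  t=0,i=10
  ...#. -> .   bit 2 = 0  t=3,i=10
  ....# -> #   bit 1 = 1  t=0,i=9
  ..... -> #   bit 0 = 1  t=1,i=5
  bits 00111011101000011110000010011011 = 1000464539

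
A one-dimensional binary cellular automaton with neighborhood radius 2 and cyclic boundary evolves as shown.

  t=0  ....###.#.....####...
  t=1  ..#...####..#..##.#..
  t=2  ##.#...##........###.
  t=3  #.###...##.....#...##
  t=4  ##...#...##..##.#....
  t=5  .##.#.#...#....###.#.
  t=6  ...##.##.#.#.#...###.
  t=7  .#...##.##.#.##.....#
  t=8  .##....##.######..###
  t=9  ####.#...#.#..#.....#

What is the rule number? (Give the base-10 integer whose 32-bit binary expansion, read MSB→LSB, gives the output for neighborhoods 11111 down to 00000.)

  [31] ##### => .  t=8,i=12
  [30] ####. => #  t=0,i=16
  [29] ###.# => #  t=0,i=6
  [28] ###.. => .  t=0,i=17
  [27] ##.## => #  t=2,i=20
  [26] ##.#. => #  t=0,i=7
  [25] ##..# => .  t=1,i=10
  [24] ##... => #  t=0,i=18
  [23] #.### => .  t=3,i=2
  [22] #.##. => #  t=2,i=0
  [21] #.#.# => #  t=5,i=4
  [20] #.#.. => #  t=0,i=8
  [19] #..## => .  t=1,i=14
  [18] #..#. => .  t=1,i=11
  [17] #...# => .  t=1,i=4
  [16] #.... => .  t=0,i=10
  [15] .#### => #  t=0,i=15
  [14] .###. => .  t=0,i=5
  [13] .##.# => .  t=1,i=16
  [12] .##.. => #  t=2,i=8
  [11] .#.## => #  t=7,i=12
  [10] .#.#. => .  t=5,i=5
  [9] .#..# => .  t=1,i=13
  [8] .#... => #  t=0,i=9
  [7] ..### => .  t=0,i=4
  [6] ..##. => .  t=1,i=15
  [5] ..#.# => #  t=7,i=20
  [4] ..#.. => .  t=1,i=2
  [3] ...## => .  t=0,i=3
  [2] ...#. => #  t=1,i=1
  [1] ....# => #  t=0,i=2
  [0] ..... => .  t=0,i=0
  bits 01101101011100001001100100100110 = 1836095782

1836095782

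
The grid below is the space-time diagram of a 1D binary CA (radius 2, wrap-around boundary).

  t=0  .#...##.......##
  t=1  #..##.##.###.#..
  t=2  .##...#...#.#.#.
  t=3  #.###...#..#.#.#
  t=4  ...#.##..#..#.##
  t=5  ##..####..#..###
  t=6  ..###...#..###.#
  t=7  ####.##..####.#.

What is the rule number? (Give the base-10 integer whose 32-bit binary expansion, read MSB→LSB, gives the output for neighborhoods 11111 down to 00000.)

2269798025

  nb #####: next=#  (t=5,i=15, bit31=1)
  nb ####.: next=.  (t=5,i=0, bit30=0)
  nb ###.#: next=.  (t=1,i=11, bit29=0)
  nb ###..: next=.  (t=3,i=4, bit28=0)
  nb ##.##: next=.  (t=1,i=5, bit27=0)
  nb ##.#.: next=#  (t=0,i=0, bit26=1)
  nb ##..#: next=#  (t=4,i=7, bit25=1)
  nb ##...: next=#  (t=0,i=7, bit24=1)
  nb #.###: next=.  (t=1,i=9, bit23=0)
  nb #.##.: next=#  (t=1,i=6, bit22=1)
  nb #.#.#: next=.  (t=2,i=12, bit21=0)
  nb #.#..: next=.  (t=0,i=1, bit20=0)
  nb #..##: next=#  (t=1,i=2, bit19=1)
  nb #..#.: next=.  (t=1,i=15, bit18=0)
  nb #...#: next=#  (t=0,i=3, bit17=1)
  nb #....: next=.  (t=0,i=8, bit16=0)
  nb .####: next=.  (t=5,i=5, bit15=0)
  nb .###.: next=#  (t=1,i=10, bit14=1)
  nb .##.#: next=.  (t=0,i=15, bit13=0)
  nb .##..: next=#  (t=0,i=6, bit12=1)
  nb .#.##: next=#  (t=3,i=14, bit11=1)
  nb .#.#.: next=#  (t=2,i=11, bit10=1)
  nb .#..#: next=#  (t=1,i=1, bit9=1)
  nb .#...: next=.  (t=0,i=2, bit8=0)
  nb ..###: next=#  (t=5,i=4, bit7=1)
  nb ..##.: next=.  (t=0,i=5, bit6=0)
  nb ..#.#: next=.  (t=2,i=10, bit5=0)
  nb ..#..: next=.  (t=1,i=0, bit4=0)
  nb ...##: next=#  (t=0,i=4, bit3=1)
  nb ...#.: next=.  (t=2,i=5, bit2=0)
  nb ....#: next=.  (t=0,i=12, bit1=0)
  nb .....: next=#  (t=0,i=9, bit0=1)
  bits 10000111010010100101111010001001 = 2269798025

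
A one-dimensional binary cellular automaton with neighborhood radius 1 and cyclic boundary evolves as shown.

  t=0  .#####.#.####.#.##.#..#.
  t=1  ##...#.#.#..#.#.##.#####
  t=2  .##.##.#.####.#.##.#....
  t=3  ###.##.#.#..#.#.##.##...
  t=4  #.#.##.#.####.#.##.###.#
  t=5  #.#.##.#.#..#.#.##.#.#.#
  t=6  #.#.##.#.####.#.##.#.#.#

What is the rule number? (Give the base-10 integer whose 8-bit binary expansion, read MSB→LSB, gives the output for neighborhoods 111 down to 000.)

94

  ###|.  b7=0 t=0,i=2
  ##.|#  b6=1 t=0,i=5
  #.#|.  b5=0 t=0,i=6
  #..|#  b4=1 t=0,i=20
  .##|#  b3=1 t=0,i=1
  .#.|#  b2=1 t=0,i=7
  ..#|#  b1=1 t=0,i=0
  ...|.  b0=0 t=1,i=3
  bits 01011110 = 94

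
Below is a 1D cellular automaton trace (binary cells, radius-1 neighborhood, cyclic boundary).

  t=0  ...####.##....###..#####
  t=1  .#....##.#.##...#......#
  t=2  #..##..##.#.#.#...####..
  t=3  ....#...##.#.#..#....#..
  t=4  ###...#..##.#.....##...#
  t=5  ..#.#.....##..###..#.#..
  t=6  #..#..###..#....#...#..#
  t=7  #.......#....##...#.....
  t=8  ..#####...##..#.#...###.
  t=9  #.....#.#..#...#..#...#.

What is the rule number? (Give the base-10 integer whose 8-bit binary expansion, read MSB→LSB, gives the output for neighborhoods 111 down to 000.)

  [7] ### => .  t=0,i=4
  [6] ##. => #  t=0,i=6
  [5] #.# => #  t=0,i=7
  [4] #.. => .  t=0,i=0
  [3] .## => .  t=0,i=3
  [2] .#. => .  t=1,i=1
  [1] ..# => .  t=0,i=2
  [0] ... => #  t=0,i=1
  bits 01100001 = 97

97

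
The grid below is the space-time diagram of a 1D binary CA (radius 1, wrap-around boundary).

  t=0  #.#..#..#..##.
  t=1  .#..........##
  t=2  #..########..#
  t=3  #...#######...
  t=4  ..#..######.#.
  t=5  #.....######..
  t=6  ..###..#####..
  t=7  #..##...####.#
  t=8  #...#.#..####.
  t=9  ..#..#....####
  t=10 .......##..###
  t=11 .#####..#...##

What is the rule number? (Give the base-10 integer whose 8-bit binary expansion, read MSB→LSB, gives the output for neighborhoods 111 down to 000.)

  nb ###: next=#  (t=2,i=4, bit7=1)
  nb ##.: next=#  (t=0,i=12, bit6=1)
  nb #.#: next=#  (t=0,i=1, bit5=1)
  nb #..: next=.  (t=0,i=3, bit4=0)
  nb .##: next=.  (t=0,i=11, bit3=0)
  nb .#.: next=.  (t=0,i=0, bit2=0)
  nb ..#: next=.  (t=0,i=4, bit1=0)
  nb ...: next=#  (t=1,i=3, bit0=1)
  bits 11100001 = 225

225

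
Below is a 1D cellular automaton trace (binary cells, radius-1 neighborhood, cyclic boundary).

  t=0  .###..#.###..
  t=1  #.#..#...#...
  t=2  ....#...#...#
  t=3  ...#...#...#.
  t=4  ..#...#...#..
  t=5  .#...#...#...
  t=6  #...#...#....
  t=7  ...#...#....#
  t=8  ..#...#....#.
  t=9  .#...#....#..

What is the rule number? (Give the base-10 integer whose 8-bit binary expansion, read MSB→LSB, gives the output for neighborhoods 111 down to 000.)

130

  nb ###: next=#  (t=0,i=2, bit7=1)
  nb ##.: next=.  (t=0,i=3, bit6=0)
  nb #.#: next=.  (t=0,i=7, bit5=0)
  nb #..: next=.  (t=0,i=4, bit4=0)
  nb .##: next=.  (t=0,i=1, bit3=0)
  nb .#.: next=.  (t=0,i=6, bit2=0)
  nb ..#: next=#  (t=0,i=0, bit1=1)
  nb ...: next=.  (t=0,i=12, bit0=0)
  bits 10000010 = 130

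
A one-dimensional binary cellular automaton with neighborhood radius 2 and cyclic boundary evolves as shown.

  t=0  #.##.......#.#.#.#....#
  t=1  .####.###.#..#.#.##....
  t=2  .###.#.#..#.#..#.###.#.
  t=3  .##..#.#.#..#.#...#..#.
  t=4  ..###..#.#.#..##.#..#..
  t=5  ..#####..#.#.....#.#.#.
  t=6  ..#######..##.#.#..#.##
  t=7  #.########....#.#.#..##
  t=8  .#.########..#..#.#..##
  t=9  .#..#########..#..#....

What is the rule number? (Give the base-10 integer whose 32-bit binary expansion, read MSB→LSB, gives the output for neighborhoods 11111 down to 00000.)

3681866117

  nb #####: next=#  (t=5,i=4, bit31=1)
  nb ####.: next=#  (t=1,i=3, bit30=1)
  nb ###.#: next=.  (t=1,i=4, bit29=0)
  nb ###..: next=#  (t=4,i=4, bit28=1)
  nb ##.##: next=#  (t=0,i=1, bit27=1)
  nb ##.#.: next=.  (t=1,i=9, bit26=0)
  nb ##..#: next=#  (t=3,i=3, bit25=1)
  nb ##...: next=#  (t=0,i=4, bit24=1)
  nb #.###: next=.  (t=1,i=6, bit23=0)
  nb #.##.: next=#  (t=0,i=2, bit22=1)
  nb #.#.#: next=#  (t=0,i=13, bit21=1)
  nb #.#..: next=#  (t=0,i=17, bit20=1)
  nb #..##: next=.  (t=2,i=0, bit19=0)
  nb #..#.: next=#  (t=1,i=12, bit18=1)
  nb #...#: next=.  (t=3,i=16, bit17=0)
  nb #....: next=.  (t=0,i=5, bit16=0)
  nb .####: next=#  (t=1,i=2, bit15=1)
  nb .###.: next=#  (t=1,i=7, bit14=1)
  nb .##.#: next=.  (t=0,i=0, bit13=0)
  nb .##..: next=#  (t=0,i=3, bit12=1)
  nb .#.##: next=.  (t=1,i=16, bit11=0)
  nb .#.#.: next=.  (t=0,i=12, bit10=0)
  nb .#..#: next=.  (t=1,i=11, bit9=0)
  nb .#...: next=#  (t=0,i=18, bit8=1)
  nb ..###: next=#  (t=1,i=1, bit7=1)
  nb ..##.: next=.  (t=0,i=22, bit6=0)
  nb ..#.#: next=.  (t=0,i=11, bit5=0)
  nb ..#..: next=.  (t=3,i=18, bit4=0)
  nb ...##: next=.  (t=0,i=21, bit3=0)
  nb ...#.: next=#  (t=0,i=10, bit2=1)
  nb ....#: next=.  (t=0,i=9, bit1=0)
  nb .....: next=#  (t=0,i=6, bit0=1)
  bits 11011011011101001101000110000101 = 3681866117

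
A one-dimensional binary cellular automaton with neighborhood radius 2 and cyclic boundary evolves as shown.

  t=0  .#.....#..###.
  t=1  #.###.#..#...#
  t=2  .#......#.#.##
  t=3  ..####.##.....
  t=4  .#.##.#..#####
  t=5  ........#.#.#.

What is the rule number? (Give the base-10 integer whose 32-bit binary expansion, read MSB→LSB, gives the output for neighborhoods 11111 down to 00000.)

1259176301

  [31] ##### => .  t=4,i=11
  [30] ####. => #  t=3,i=4
  [29] ###.# => .  t=1,i=4
  [28] ###.. => .  t=0,i=12
  [27] ##.## => #  t=1,i=1
  [26] ##.#. => .  t=1,i=5
  [25] ##..# => #  t=0,i=13
  [24] ##... => #  t=3,i=9
  [23] #.### => .  t=1,i=2
  [22] #.##. => .  t=2,i=12
  [21] #.#.# => .  t=2,i=10
  [20] #.#.. => .  t=1,i=6
  [19] #..## => #  t=0,i=9
  [18] #..#. => #  t=0,i=0
  [17] #...# => .  t=1,i=11
  [16] #.... => #  t=0,i=3
  [15] .#### => #  t=3,i=3
  [14] .###. => .  t=0,i=11
  [13] .##.# => .  t=1,i=0
  [12] .##.. => .  t=3,i=8
  [11] .#.## => .  t=2,i=11
  [10] .#.#. => .  t=2,i=9
  [9] .#..# => .  t=0,i=8
  [8] .#... => #  t=0,i=2
  [7] ..### => .  t=0,i=10
  [6] ..##. => #  t=1,i=13
  [5] ..#.# => #  t=2,i=8
  [4] ..#.. => .  t=0,i=1
  [3] ...## => #  t=1,i=12
  [2] ...#. => #  t=0,i=6
  [1] ....# => .  t=0,i=5
  [0] ..... => #  t=0,i=4
  bits 01001011000011011000000101101101 = 1259176301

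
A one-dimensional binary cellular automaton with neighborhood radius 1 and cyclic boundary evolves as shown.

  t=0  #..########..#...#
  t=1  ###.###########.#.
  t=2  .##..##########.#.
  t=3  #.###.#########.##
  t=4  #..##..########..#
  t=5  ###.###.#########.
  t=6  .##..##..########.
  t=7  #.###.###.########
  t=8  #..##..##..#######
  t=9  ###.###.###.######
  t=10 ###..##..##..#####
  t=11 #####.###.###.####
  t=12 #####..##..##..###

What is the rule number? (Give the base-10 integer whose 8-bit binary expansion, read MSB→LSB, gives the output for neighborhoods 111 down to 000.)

214

  ###|#  b7=1 t=0,i=4
  ##.|#  b6=1 t=0,i=0
  #.#|.  b5=0 t=1,i=3
  #..|#  b4=1 t=0,i=1
  .##|.  b3=0 t=0,i=3
  .#.|#  b2=1 t=0,i=13
  ..#|#  b1=1 t=0,i=2
  ...|.  b0=0 t=0,i=15
  bits 11010110 = 214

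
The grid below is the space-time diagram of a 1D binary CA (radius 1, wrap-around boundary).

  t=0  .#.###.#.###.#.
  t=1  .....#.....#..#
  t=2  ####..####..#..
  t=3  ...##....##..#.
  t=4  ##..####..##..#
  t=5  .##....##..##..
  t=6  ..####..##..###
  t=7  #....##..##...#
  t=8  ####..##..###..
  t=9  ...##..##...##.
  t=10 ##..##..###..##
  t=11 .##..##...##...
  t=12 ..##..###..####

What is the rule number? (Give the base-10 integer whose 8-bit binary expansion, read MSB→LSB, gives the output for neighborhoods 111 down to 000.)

81

  [7] ### => .  t=0,i=4
  [6] ##. => #  t=0,i=5
  [5] #.# => .  t=0,i=2
  [4] #.. => #  t=0,i=14
  [3] .## => .  t=0,i=3
  [2] .#. => .  t=0,i=1
  [1] ..# => .  t=0,i=0
  [0] ... => #  t=1,i=1
  bits 01010001 = 81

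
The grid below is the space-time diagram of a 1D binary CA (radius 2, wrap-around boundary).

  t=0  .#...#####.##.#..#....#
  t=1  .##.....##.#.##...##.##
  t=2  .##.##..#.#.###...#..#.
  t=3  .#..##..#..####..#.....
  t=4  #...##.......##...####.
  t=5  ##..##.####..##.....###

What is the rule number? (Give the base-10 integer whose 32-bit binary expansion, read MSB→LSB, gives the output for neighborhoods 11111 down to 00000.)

1959876965

  nb #####: next=.  (t=0,i=7, bit31=0)
  nb ####.: next=#  (t=0,i=8, bit30=1)
  nb ###.#: next=#  (t=0,i=9, bit29=1)
  nb ###..: next=#  (t=2,i=14, bit28=1)
  nb ##.##: next=.  (t=0,i=10, bit27=0)
  nb ##.#.: next=#  (t=0,i=13, bit26=1)
  nb ##..#: next=.  (t=2,i=6, bit25=0)
  nb ##...: next=.  (t=1,i=3, bit24=0)
  nb #.###: next=#  (t=2,i=12, bit23=1)
  nb #.##.: next=#  (t=0,i=11, bit22=1)
  nb #.#.#: next=.  (t=1,i=11, bit21=0)
  nb #.#..: next=#  (t=0,i=1, bit20=1)
  nb #..##: next=.  (t=2,i=0, bit19=0)
  nb #..#.: next=.  (t=0,i=16, bit18=0)
  nb #...#: next=.  (t=0,i=3, bit17=0)
  nb #....: next=#  (t=0,i=19, bit16=1)
  nb .####: next=.  (t=0,i=6, bit15=0)
  nb .###.: next=#  (t=2,i=13, bit14=1)
  nb .##.#: next=.  (t=0,i=12, bit13=0)
  nb .##..: next=#  (t=1,i=2, bit12=1)
  nb .#.##: next=#  (t=1,i=12, bit11=1)
  nb .#.#.: next=.  (t=0,i=0, bit10=0)
  nb .#..#: next=.  (t=0,i=15, bit9=0)
  nb .#...: next=#  (t=0,i=2, bit8=1)
  nb ..###: next=.  (t=0,i=5, bit7=0)
  nb ..##.: next=#  (t=1,i=8, bit6=1)
  nb ..#.#: next=#  (t=0,i=22, bit5=1)
  nb ..#..: next=.  (t=0,i=17, bit4=0)
  nb ...##: next=.  (t=0,i=4, bit3=0)
  nb ...#.: next=#  (t=0,i=21, bit2=1)
  nb ....#: next=.  (t=0,i=20, bit1=0)
  nb .....: next=#  (t=1,i=5, bit0=1)
  bits 01110100110100010101100101100101 = 1959876965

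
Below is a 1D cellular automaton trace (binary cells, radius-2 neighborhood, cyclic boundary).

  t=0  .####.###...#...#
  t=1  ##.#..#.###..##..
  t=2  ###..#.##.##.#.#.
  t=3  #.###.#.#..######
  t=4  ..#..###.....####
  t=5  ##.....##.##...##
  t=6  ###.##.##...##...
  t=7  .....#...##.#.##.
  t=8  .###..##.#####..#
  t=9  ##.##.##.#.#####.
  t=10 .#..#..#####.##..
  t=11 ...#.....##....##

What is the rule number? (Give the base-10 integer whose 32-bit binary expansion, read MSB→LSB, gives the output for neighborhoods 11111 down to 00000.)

3617992003

  ##### -> #   bit 31 = 1  t=3,i=13
  ####. -> #   bit 30 = 1  t=0,i=3
  ###.# -> .   bit 29 = 0  t=0,i=4
  ###.. -> #   bit 28 = 1  t=0,i=8
  ##.## -> .   bit 27 = 0  t=0,i=5
  ##.#. -> #   bit 26 = 1  t=1,i=2
  ##..# -> #   bit 25 = 1  t=1,i=11
  ##... -> #   bit 24 = 1  t=0,i=9
  #.### -> #   bit 23 = 1  t=0,i=1
  #.##. -> .   bit 22 = 0  t=2,i=7
  #.#.# -> #   bit 21 = 1  t=2,i=13
  #.#.. -> .   bit 20 = 0  t=1,i=3
  #..## -> .   bit 19 = 0  t=1,i=12
  #..#. -> #   bit 18 = 1  t=1,i=5
  #...# -> #   bit 17 = 1  t=0,i=10
  #.... -> .   bit 16 = 0  t=4,i=9
  .#### -> .   bit 15 = 0  t=0,i=2
  .###. -> .   bit 14 = 0  t=0,i=7
  .##.# -> #   bit 13 = 1  t=1,i=1
  .##.. -> .   bit 12 = 0  t=1,i=14
  .#.## -> #   bit 11 = 1  t=0,i=0
  .#.#. -> #   bit 10 = 1  t=2,i=14
  .#..# -> .   bit 9 = 0  t=1,i=4
  .#... -> #   bit 8 = 1  t=0,i=13
  ..### -> .   bit 7 = 0  t=3,i=11
  ..##. -> #   bit 6 = 1  t=1,i=0
  ..#.# -> .   bit 5 = 0  t=0,i=16
  ..#.. -> .   bit 4 = 0  t=0,i=12
  ...## -> .   bit 3 = 0  t=4,i=12
  ...#. -> .   bit 2 = 0  t=0,i=11
  ....# -> #   bit 1 = 1  t=4,i=11
  ..... -> #   bit 0 = 1  t=4,i=10
  bits 11010111101001100010110101000011 = 3617992003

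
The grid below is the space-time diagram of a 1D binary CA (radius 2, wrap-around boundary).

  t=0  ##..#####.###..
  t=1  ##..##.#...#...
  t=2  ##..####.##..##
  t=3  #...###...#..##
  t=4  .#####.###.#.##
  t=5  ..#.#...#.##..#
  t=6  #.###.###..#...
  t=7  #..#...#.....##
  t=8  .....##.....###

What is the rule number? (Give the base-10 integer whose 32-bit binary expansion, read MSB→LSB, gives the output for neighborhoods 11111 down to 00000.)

  #####|.  b31=0 t=0,i=6
  ####.|#  b30=1 t=0,i=7
  ###.#|.  b29=0 t=0,i=8
  ###..|.  b28=0 t=0,i=12
  ##.##|.  b27=0 t=0,i=9
  ##.#.|#  b26=1 t=1,i=6
  ##..#|.  b25=0 t=0,i=2
  ##...|#  b24=1 t=3,i=1
  #.###|.  b23=0 t=0,i=10
  #.##.|.  b22=0 t=2,i=9
  #.#.#|#  b21=1 t=4,i=11
  #.#..|#  b20=1 t=1,i=7
  #..##|.  b19=0 t=0,i=3
  #..#.|.  b18=0 t=5,i=1
  #...#|#  b17=1 t=1,i=9
  #....|.  b16=0 t=7,i=9
  .####|#  b15=1 t=0,i=5
  .###.|#  b14=1 t=0,i=11
  .##.#|#  b13=1 t=1,i=5
  .##..|#  b12=1 t=0,i=1
  .#.##|.  b11=0 t=4,i=12
  .#.#.|#  b10=1 t=5,i=3
  .#..#|#  b9=1 t=3,i=11
  .#...|.  b8=0 t=1,i=8
  ..###|#  b7=1 t=0,i=4
  ..##.|#  b6=1 t=0,i=0
  ..#.#|#  b5=1 t=5,i=2
  ..#..|.  b4=0 t=1,i=11
  ...##|#  b3=1 t=1,i=14
  ...#.|#  b2=1 t=1,i=10
  ....#|.  b1=0 t=7,i=11
  .....|.  b0=0 t=7,i=10
  bits 01000101001100101111011011101100 = 1160967916

1160967916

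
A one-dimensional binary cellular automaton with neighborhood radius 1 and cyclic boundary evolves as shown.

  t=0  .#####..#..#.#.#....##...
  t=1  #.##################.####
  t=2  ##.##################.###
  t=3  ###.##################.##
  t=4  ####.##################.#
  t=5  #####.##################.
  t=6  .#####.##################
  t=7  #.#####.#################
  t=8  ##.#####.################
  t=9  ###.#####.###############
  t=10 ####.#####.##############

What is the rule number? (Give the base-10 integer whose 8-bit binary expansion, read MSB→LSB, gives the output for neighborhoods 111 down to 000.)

  nb ###: next=#  (t=0,i=2, bit7=1)
  nb ##.: next=#  (t=0,i=5, bit6=1)
  nb #.#: next=#  (t=0,i=12, bit5=1)
  nb #..: next=#  (t=0,i=6, bit4=1)
  nb .##: next=.  (t=0,i=1, bit3=0)
  nb .#.: next=#  (t=0,i=8, bit2=1)
  nb ..#: next=#  (t=0,i=0, bit1=1)
  nb ...: next=#  (t=0,i=17, bit0=1)
  bits 11110111 = 247

247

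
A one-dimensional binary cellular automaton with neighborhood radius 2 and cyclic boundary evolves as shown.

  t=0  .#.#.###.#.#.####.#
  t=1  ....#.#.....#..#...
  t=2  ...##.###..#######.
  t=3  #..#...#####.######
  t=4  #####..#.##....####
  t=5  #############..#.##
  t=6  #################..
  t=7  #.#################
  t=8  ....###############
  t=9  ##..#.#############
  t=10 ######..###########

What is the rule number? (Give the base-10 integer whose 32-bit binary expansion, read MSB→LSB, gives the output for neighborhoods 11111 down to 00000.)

3546110964

  #####|#  b31=1 t=2,i=13
  ####.|#  b30=1 t=0,i=15
  ###.#|.  b29=0 t=0,i=7
  ###..|#  b28=1 t=2,i=8
  ##.##|.  b27=0 t=2,i=5
  ##.#.|.  b26=0 t=0,i=8
  ##..#|#  b25=1 t=2,i=9
  ##...|#  b24=1 t=2,i=18
  #.###|.  b23=0 t=0,i=5
  #.##.|#  b22=1 t=4,i=9
  #.#.#|.  b21=0 t=0,i=1
  #.#..|#  b20=1 t=1,i=6
  #..##|#  b19=1 t=2,i=10
  #..#.|#  b18=1 t=1,i=14
  #...#|.  b17=0 t=3,i=5
  #....|#  b16=1 t=1,i=8
  .####|.  b15=0 t=0,i=14
  .###.|#  b14=1 t=0,i=6
  .##.#|.  b13=0 t=2,i=4
  .##..|#  b12=1 t=4,i=10
  .#.##|#  b11=1 t=0,i=4
  .#.#.|.  b10=0 t=0,i=0
  .#..#|#  b9=1 t=1,i=13
  .#...|#  b8=1 t=1,i=7
  ..###|#  b7=1 t=2,i=11
  ..##.|#  b6=1 t=2,i=3
  ..#.#|#  b5=1 t=1,i=4
  ..#..|#  b4=1 t=1,i=12
  ...##|.  b3=0 t=2,i=2
  ...#.|#  b2=1 t=1,i=3
  ....#|.  b1=0 t=1,i=2
  .....|.  b0=0 t=1,i=0
  bits 11010011010111010101101111110100 = 3546110964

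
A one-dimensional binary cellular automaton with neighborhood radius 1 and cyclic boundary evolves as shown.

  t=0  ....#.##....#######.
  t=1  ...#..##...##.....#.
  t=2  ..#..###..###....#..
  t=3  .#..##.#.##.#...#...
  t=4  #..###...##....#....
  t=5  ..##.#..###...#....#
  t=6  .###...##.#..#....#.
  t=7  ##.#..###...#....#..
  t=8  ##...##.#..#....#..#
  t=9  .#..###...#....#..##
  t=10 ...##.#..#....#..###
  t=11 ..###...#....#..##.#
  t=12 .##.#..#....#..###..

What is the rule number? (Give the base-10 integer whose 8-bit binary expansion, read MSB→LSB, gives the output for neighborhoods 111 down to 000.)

  ### -> .   bit 7 = 0  t=0,i=13
  ##. -> #   bit 6 = 1  t=0,i=7
  #.# -> .   bit 5 = 0  t=0,i=5
  #.. -> .   bit 4 = 0  t=0,i=8
  .## -> #   bit 3 = 1  t=0,i=6
  .#. -> .   bit 2 = 0  t=0,i=4
  ..# -> #   bit 1 = 1  t=0,i=3
  ... -> .   bit 0 = 0  t=0,i=0
  bits 01001010 = 74

74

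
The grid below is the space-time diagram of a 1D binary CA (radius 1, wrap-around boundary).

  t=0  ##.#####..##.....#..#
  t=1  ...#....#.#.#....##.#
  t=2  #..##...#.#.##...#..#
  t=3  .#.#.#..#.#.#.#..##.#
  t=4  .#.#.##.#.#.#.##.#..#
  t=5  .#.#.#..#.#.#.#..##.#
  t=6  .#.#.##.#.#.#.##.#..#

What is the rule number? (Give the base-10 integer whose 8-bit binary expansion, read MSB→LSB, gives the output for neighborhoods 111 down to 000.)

28

  [7] ### => .  t=0,i=0
  [6] ##. => .  t=0,i=1
  [5] #.# => .  t=0,i=2
  [4] #.. => #  t=0,i=8
  [3] .## => #  t=0,i=3
  [2] .#. => #  t=0,i=17
  [1] ..# => .  t=0,i=9
  [0] ... => .  t=0,i=13
  bits 00011100 = 28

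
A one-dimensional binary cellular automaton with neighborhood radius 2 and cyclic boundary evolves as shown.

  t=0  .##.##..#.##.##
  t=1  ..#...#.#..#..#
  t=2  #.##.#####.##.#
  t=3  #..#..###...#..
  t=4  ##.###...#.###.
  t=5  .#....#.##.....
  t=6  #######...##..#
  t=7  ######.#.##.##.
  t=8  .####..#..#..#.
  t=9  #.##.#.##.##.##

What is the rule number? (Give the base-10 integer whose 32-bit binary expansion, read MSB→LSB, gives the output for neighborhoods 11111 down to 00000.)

3275335550

  [31] ##### => #  t=2,i=7
  [30] ####. => #  t=2,i=8
  [29] ###.# => .  t=2,i=9
  [28] ###.. => .  t=3,i=8
  [27] ##.## => .  t=0,i=0
  [26] ##.#. => .  t=7,i=6
  [25] ##..# => #  t=0,i=6
  [24] ##... => #  t=3,i=9
  [23] #.### => .  t=2,i=5
  [22] #.##. => .  t=0,i=1
  [21] #.#.# => #  t=7,i=7
  [20] #.#.. => #  t=1,i=8
  [19] #..## => #  t=3,i=5
  [18] #..#. => .  t=0,i=7
  [17] #...# => .  t=1,i=4
  [16] #.... => #  t=5,i=3
  [15] .#### => #  t=2,i=6
  [14] .###. => .  t=3,i=7
  [13] .##.# => #  t=0,i=2
  [12] .##.. => .  t=0,i=5
  [11] .#.## => .  t=0,i=9
  [10] .#.#. => #  t=1,i=7
  [9] .#..# => #  t=1,i=0
  [8] .#... => #  t=1,i=3
  [7] ..### => .  t=3,i=6
  [6] ..##. => #  t=6,i=10
  [5] ..#.# => #  t=0,i=8
  [4] ..#.. => #  t=1,i=2
  [3] ...## => #  t=6,i=9
  [2] ...#. => #  t=1,i=5
  [1] ....# => #  t=5,i=4
  [0] ..... => .  t=5,i=12
  bits 11000011001110011010011101111110 = 3275335550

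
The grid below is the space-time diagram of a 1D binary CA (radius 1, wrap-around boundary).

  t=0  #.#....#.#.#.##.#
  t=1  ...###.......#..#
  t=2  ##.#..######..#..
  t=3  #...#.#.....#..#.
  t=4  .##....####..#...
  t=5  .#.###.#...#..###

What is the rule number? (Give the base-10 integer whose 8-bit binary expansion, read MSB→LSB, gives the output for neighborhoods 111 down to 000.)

25

  nb ###: next=.  (t=1,i=4, bit7=0)
  nb ##.: next=.  (t=0,i=0, bit6=0)
  nb #.#: next=.  (t=0,i=1, bit5=0)
  nb #..: next=#  (t=0,i=3, bit4=1)
  nb .##: next=#  (t=0,i=13, bit3=1)
  nb .#.: next=.  (t=0,i=2, bit2=0)
  nb ..#: next=.  (t=0,i=6, bit1=0)
  nb ...: next=#  (t=0,i=4, bit0=1)
  bits 00011001 = 25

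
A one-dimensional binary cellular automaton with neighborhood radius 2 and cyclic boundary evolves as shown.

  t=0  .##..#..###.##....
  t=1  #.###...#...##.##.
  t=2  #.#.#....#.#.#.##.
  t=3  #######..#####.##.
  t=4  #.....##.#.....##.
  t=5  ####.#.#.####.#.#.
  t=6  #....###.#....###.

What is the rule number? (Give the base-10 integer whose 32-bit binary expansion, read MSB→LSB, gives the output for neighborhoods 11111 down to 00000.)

318059945

  [31] ##### => .  t=3,i=2
  [30] ####. => .  t=3,i=5
  [29] ###.# => .  t=0,i=10
  [28] ###.. => #  t=1,i=4
  [27] ##.## => .  t=0,i=11
  [26] ##.#. => .  t=1,i=17
  [25] ##..# => #  t=0,i=3
  [24] ##... => .  t=0,i=14
  [23] #.### => #  t=1,i=2
  [22] #.##. => #  t=0,i=12
  [21] #.#.# => #  t=1,i=0
  [20] #.#.. => #  t=2,i=4
  [19] #..## => .  t=0,i=7
  [18] #..#. => #  t=0,i=4
  [17] #...# => .  t=1,i=6
  [16] #.... => #  t=0,i=15
  [15] .#### => .  t=3,i=1
  [14] .###. => .  t=0,i=9
  [13] .##.# => #  t=1,i=13
  [12] .##.. => #  t=0,i=2
  [11] .#.## => .  t=1,i=1
  [10] .#.#. => #  t=2,i=1
  [9] .#..# => .  t=0,i=6
  [8] .#... => #  t=1,i=9
  [7] ..### => #  t=0,i=8
  [6] ..##. => .  t=0,i=1
  [5] ..#.# => #  t=2,i=9
  [4] ..#.. => .  t=0,i=5
  [3] ...## => #  t=0,i=0
  [2] ...#. => .  t=1,i=7
  [1] ....# => .  t=0,i=17
  [0] ..... => #  t=0,i=16
  bits 00010010111101010011010110101001 = 318059945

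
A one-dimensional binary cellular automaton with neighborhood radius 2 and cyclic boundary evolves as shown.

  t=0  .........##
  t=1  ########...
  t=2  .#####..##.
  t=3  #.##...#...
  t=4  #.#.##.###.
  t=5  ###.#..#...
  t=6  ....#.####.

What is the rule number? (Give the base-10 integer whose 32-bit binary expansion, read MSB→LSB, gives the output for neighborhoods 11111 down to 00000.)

  #####|#  b31=1 t=1,i=2
  ####.|.  b30=0 t=1,i=6
  ###.#|.  b29=0 t=4,i=9
  ###..|.  b28=0 t=1,i=7
  ##.##|.  b27=0 t=4,i=6
  ##.#.|.  b26=0 t=4,i=10
  ##..#|.  b25=0 t=2,i=6
  ##...|#  b24=1 t=0,i=0
  #.###|#  b23=1 t=4,i=7
  #.##.|#  b22=1 t=3,i=2
  #.#.#|#  b21=1 t=4,i=0
  #.#..|#  b20=1 t=5,i=4
  #..##|#  b19=1 t=2,i=0
  #..#.|#  b18=1 t=5,i=6
  #...#|#  b17=1 t=1,i=9
  #....|#  b16=1 t=0,i=1
  .####|#  b15=1 t=1,i=1
  .###.|.  b14=0 t=4,i=8
  .##.#|.  b13=0 t=4,i=5
  .##..|.  b12=0 t=0,i=10
  .#.##|.  b11=0 t=3,i=1
  .#.#.|#  b10=1 t=4,i=1
  .#..#|.  b9=0 t=5,i=5
  .#...|#  b8=1 t=3,i=8
  ..###|.  b7=0 t=1,i=0
  ..##.|.  b6=0 t=0,i=9
  ..#.#|#  b5=1 t=3,i=0
  ..#..|#  b4=1 t=3,i=7
  ...##|.  b3=0 t=0,i=8
  ...#.|.  b2=0 t=3,i=6
  ....#|#  b1=1 t=0,i=7
  .....|#  b0=1 t=0,i=2
  bits 10000001111111111000010100110011 = 2181006643

2181006643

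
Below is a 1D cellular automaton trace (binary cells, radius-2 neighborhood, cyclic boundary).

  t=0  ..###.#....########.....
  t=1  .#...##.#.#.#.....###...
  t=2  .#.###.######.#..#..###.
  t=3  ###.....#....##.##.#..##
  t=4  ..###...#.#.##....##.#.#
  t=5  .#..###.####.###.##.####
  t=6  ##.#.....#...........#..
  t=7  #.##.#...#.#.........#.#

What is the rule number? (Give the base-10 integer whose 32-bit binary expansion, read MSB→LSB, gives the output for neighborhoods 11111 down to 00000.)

  ##### -> .   bit 31 = 0  t=0,i=13
  ####. -> .   bit 30 = 0  t=0,i=17
  ###.# -> .   bit 29 = 0  t=0,i=4
  ###.. -> #   bit 28 = 1  t=0,i=18
  ##.## -> .   bit 27 = 0  t=2,i=6
  ##.#. -> #   bit 26 = 1  t=0,i=5
  ##..# -> #   bit 25 = 1  t=2,i=23
  ##... -> #   bit 24 = 1  t=0,i=19
  #.### -> .   bit 23 = 0  t=2,i=3
  #.##. -> .   bit 22 = 0  t=3,i=16
  #.#.# -> #   bit 21 = 1  t=1,i=8
  #.#.. -> #   bit 20 = 1  t=0,i=6
  #..## -> #   bit 19 = 1  t=2,i=19
  #..#. -> #   bit 18 = 1  t=2,i=0
  #...# -> #   bit 17 = 1  t=1,i=3
  #.... -> #   bit 16 = 1  t=0,i=8
  .#### -> #   bit 15 = 1  t=0,i=12
  .###. -> .   bit 14 = 0  t=0,i=3
  .##.# -> .   bit 13 = 0  t=1,i=6
  .##.. -> #   bit 12 = 1  t=4,i=13
  .#.## -> #   bit 11 = 1  t=2,i=2
  .#.#. -> #   bit 10 = 1  t=1,i=9
  .#..# -> .   bit 9 = 0  t=2,i=15
  .#... -> .   bit 8 = 0  t=0,i=7
  ..### -> .   bit 7 = 0  t=0,i=2
  ..##. -> #   bit 6 = 1  t=1,i=5
  ..#.# -> #   bit 5 = 1  t=2,i=1
  ..#.. -> #   bit 4 = 1  t=1,i=1
  ...## -> #   bit 3 = 1  t=0,i=1
  ...#. -> .   bit 2 = 0  t=1,i=0
  ....# -> .   bit 1 = 0  t=0,i=0
  ..... -> .   bit 0 = 0  t=0,i=21
  bits 00010111001111111001110001111000 = 390044792

390044792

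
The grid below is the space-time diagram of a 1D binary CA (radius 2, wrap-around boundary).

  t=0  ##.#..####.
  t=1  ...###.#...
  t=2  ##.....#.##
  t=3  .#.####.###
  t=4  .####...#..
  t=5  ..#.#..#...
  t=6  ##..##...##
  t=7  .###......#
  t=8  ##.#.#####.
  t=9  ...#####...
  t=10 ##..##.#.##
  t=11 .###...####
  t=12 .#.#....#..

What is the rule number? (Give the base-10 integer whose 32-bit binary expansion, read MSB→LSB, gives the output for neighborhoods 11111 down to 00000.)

  ##### -> #   bit 31 = 1  t=8,i=7
  ####. -> .   bit 30 = 0  t=0,i=8
  ###.# -> .   bit 29 = 0  t=0,i=9
  ###.. -> #   bit 28 = 1  t=2,i=1
  ##.## -> .   bit 27 = 0  t=0,i=10
  ##.#. -> .   bit 26 = 0  t=0,i=2
  ##..# -> #   bit 25 = 1  t=6,i=2
  ##... -> .   bit 24 = 0  t=2,i=2
  #.### -> #   bit 23 = 1  t=2,i=9
  #.##. -> .   bit 22 = 0  t=0,i=0
  #.#.# -> #   bit 21 = 1  t=3,i=1
  #.#.. -> #   bit 20 = 1  t=0,i=3
  #..## -> #   bit 19 = 1  t=0,i=5
  #..#. -> .   bit 18 = 0  t=5,i=6
  #...# -> .   bit 17 = 0  t=4,i=6
  #.... -> #   bit 16 = 1  t=1,i=9
  .#### -> #   bit 15 = 1  t=0,i=7
  .###. -> .   bit 14 = 0  t=1,i=4
  .##.# -> .   bit 13 = 0  t=0,i=1
  .##.. -> .   bit 12 = 0  t=6,i=5
  .#.## -> #   bit 11 = 1  t=2,i=8
  .#.#. -> .   bit 10 = 0  t=5,i=3
  .#..# -> #   bit 9 = 1  t=0,i=4
  .#... -> .   bit 8 = 0  t=1,i=8
  ..### -> .   bit 7 = 0  t=0,i=6
  ..##. -> .   bit 6 = 0  t=6,i=4
  ..#.# -> .   bit 5 = 0  t=2,i=7
  ..#.. -> .   bit 4 = 0  t=4,i=8
  ...## -> .   bit 3 = 0  t=1,i=2
  ...#. -> #   bit 2 = 1  t=2,i=6
  ....# -> #   bit 1 = 1  t=1,i=1
  ..... -> #   bit 0 = 1  t=1,i=0
  bits 10010010101110011000101000000111 = 2461633031

2461633031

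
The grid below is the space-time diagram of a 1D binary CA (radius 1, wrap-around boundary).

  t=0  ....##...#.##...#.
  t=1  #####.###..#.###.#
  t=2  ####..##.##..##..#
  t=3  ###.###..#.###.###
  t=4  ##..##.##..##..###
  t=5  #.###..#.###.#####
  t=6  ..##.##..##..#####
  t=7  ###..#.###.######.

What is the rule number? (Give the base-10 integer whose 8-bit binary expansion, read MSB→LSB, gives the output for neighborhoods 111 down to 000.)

  nb ###: next=#  (t=1,i=0, bit7=1)
  nb ##.: next=.  (t=0,i=5, bit6=0)
  nb #.#: next=.  (t=0,i=10, bit5=0)
  nb #..: next=#  (t=0,i=6, bit4=1)
  nb .##: next=#  (t=0,i=4, bit3=1)
  nb .#.: next=.  (t=0,i=9, bit2=0)
  nb ..#: next=#  (t=0,i=3, bit1=1)
  nb ...: next=#  (t=0,i=0, bit0=1)
  bits 10011011 = 155

155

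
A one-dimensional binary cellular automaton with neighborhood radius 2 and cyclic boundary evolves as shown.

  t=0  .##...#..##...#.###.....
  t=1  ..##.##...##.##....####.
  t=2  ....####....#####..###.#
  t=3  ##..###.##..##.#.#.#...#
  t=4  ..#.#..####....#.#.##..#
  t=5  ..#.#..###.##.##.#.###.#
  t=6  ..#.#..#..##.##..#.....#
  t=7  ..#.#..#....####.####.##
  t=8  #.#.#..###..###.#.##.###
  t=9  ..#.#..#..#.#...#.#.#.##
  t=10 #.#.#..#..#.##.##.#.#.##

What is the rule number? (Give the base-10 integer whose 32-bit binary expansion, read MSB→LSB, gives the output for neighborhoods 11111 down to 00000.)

  ##### -> .   bit 31 = 0  t=2,i=14
  ####. -> #   bit 30 = 1  t=1,i=21
  ###.# -> .   bit 29 = 0  t=2,i=21
  ###.. -> .   bit 28 = 0  t=0,i=18
  ##.## -> #   bit 27 = 1  t=1,i=4
  ##.#. -> .   bit 26 = 0  t=2,i=22
  ##..# -> #   bit 25 = 1  t=2,i=17
  ##... -> #   bit 24 = 1  t=0,i=3
  #.### -> .   bit 23 = 0  t=0,i=16
  #.##. -> #   bit 22 = 1  t=1,i=5
  #.#.# -> #   bit 21 = 1  t=3,i=15
  #.#.. -> #   bit 20 = 1  t=2,i=23
  #..## -> .   bit 19 = 0  t=0,i=8
  #..#. -> .   bit 18 = 0  t=4,i=1
  #...# -> .   bit 17 = 0  t=0,i=4
  #.... -> #   bit 16 = 1  t=0,i=20
  .#### -> #   bit 15 = 1  t=1,i=20
  .###. -> .   bit 14 = 0  t=0,i=17
  .##.# -> .   bit 13 = 0  t=1,i=3
  .##.. -> #   bit 12 = 1  t=0,i=2
  .#.## -> .   bit 11 = 0  t=0,i=15
  .#.#. -> .   bit 10 = 0  t=3,i=16
  .#..# -> .   bit 9 = 0  t=0,i=7
  .#... -> #   bit 8 = 1  t=2,i=0
  ..### -> #   bit 7 = 1  t=1,i=19
  ..##. -> .   bit 6 = 0  t=0,i=1
  ..#.# -> #   bit 5 = 1  t=0,i=14
  ..#.. -> #   bit 4 = 1  t=0,i=6
  ...## -> .   bit 3 = 0  t=0,i=0
  ...#. -> #   bit 2 = 1  t=0,i=5
  ....# -> .   bit 1 = 0  t=0,i=23
  ..... -> #   bit 0 = 1  t=0,i=21
  bits 01001011011100011001000110110101 = 1265734069

1265734069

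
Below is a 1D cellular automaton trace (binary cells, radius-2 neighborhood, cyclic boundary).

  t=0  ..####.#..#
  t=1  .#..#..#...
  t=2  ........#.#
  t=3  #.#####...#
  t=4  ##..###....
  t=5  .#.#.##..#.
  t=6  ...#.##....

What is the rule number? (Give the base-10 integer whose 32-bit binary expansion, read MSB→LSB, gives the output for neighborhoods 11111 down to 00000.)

3631771907

  ##### -> #   bit 31 = 1  t=3,i=4
  ####. -> #   bit 30 = 1  t=0,i=4
  ###.# -> .   bit 29 = 0  t=0,i=5
  ###.. -> #   bit 28 = 1  t=3,i=6
  ##.## -> #   bit 27 = 1  t=3,i=1
  ##.#. -> .   bit 26 = 0  t=0,i=6
  ##..# -> .   bit 25 = 0  t=4,i=2
  ##... -> .   bit 24 = 0  t=3,i=7
  #.### -> .   bit 23 = 0  t=3,i=2
  #.##. -> #   bit 22 = 1  t=5,i=5
  #.#.# -> #   bit 21 = 1  t=5,i=3
  #.#.. -> #   bit 20 = 1  t=0,i=7
  #..## -> #   bit 19 = 1  t=0,i=1
  #..#. -> .   bit 18 = 0  t=0,i=9
  #...# -> .   bit 17 = 0  t=3,i=8
  #.... -> .   bit 16 = 0  t=1,i=9
  .#### -> .   bit 15 = 0  t=0,i=3
  .###. -> #   bit 14 = 1  t=4,i=5
  .##.# -> #   bit 13 = 1  t=3,i=0
  .##.. -> #   bit 12 = 1  t=4,i=1
  .#.## -> .   bit 11 = 0  t=5,i=4
  .#.#. -> .   bit 10 = 0  t=2,i=9
  .#..# -> .   bit 9 = 0  t=0,i=0
  .#... -> #   bit 8 = 1  t=1,i=8
  ..### -> .   bit 7 = 0  t=0,i=2
  ..##. -> .   bit 6 = 0  t=3,i=10
  ..#.# -> .   bit 5 = 0  t=2,i=8
  ..#.. -> .   bit 4 = 0  t=0,i=10
  ...## -> .   bit 3 = 0  t=3,i=9
  ...#. -> .   bit 2 = 0  t=1,i=0
  ....# -> #   bit 1 = 1  t=1,i=10
  ..... -> #   bit 0 = 1  t=2,i=2
  bits 11011000011110000111000100000011 = 3631771907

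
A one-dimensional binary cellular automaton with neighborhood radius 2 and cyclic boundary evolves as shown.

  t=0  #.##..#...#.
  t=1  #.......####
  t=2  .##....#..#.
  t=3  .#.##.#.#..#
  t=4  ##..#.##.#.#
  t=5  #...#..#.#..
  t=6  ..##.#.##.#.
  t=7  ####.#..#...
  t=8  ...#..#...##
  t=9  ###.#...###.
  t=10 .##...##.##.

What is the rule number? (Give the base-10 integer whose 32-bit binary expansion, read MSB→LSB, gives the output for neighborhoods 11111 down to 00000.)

2703451756

  nb #####: next=#  (t=1,i=10, bit31=1)
  nb ####.: next=.  (t=1,i=11, bit30=0)
  nb ###.#: next=#  (t=7,i=3, bit29=1)
  nb ###..: next=.  (t=1,i=0, bit28=0)
  nb ##.##: next=.  (t=9,i=11, bit27=0)
  nb ##.#.: next=.  (t=3,i=5, bit26=0)
  nb ##..#: next=.  (t=0,i=4, bit25=0)
  nb ##...: next=#  (t=1,i=1, bit24=1)
  nb #.###: next=.  (t=4,i=11, bit23=0)
  nb #.##.: next=.  (t=0,i=2, bit22=0)
  nb #.#.#: next=#  (t=0,i=0, bit21=1)
  nb #.#..: next=.  (t=3,i=8, bit20=0)
  nb #..##: next=.  (t=2,i=0, bit19=0)
  nb #..#.: next=.  (t=0,i=5, bit18=0)
  nb #...#: next=#  (t=0,i=8, bit17=1)
  nb #....: next=#  (t=1,i=2, bit16=1)
  nb .####: next=.  (t=1,i=9, bit15=0)
  nb .###.: next=#  (t=4,i=0, bit14=1)
  nb .##.#: next=#  (t=3,i=4, bit13=1)
  nb .##..: next=.  (t=0,i=3, bit12=0)
  nb .#.##: next=.  (t=0,i=1, bit11=0)
  nb .#.#.: next=#  (t=0,i=11, bit10=1)
  nb .#..#: next=#  (t=2,i=8, bit9=1)
  nb .#...: next=.  (t=0,i=7, bit8=0)
  nb ..###: next=.  (t=1,i=8, bit7=0)
  nb ..##.: next=#  (t=2,i=1, bit6=1)
  nb ..#.#: next=#  (t=0,i=10, bit5=1)
  nb ..#..: next=.  (t=0,i=6, bit4=0)
  nb ...##: next=#  (t=1,i=7, bit3=1)
  nb ...#.: next=#  (t=0,i=9, bit2=1)
  nb ....#: next=.  (t=1,i=6, bit1=0)
  nb .....: next=.  (t=1,i=3, bit0=0)
  bits 10100001001000110110011001101100 = 2703451756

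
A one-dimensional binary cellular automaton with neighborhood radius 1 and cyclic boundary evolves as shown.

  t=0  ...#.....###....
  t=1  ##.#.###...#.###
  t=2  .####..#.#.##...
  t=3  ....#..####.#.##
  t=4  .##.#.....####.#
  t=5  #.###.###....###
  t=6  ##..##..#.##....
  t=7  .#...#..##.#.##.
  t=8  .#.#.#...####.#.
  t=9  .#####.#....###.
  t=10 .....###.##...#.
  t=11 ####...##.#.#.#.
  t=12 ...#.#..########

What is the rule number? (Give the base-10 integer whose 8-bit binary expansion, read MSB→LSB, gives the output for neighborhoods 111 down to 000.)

  nb ###: next=.  (t=0,i=10, bit7=0)
  nb ##.: next=#  (t=0,i=11, bit6=1)
  nb #.#: next=#  (t=1,i=2, bit5=1)
  nb #..: next=.  (t=0,i=4, bit4=0)
  nb .##: next=.  (t=0,i=9, bit3=0)
  nb .#.: next=#  (t=0,i=3, bit2=1)
  nb ..#: next=.  (t=0,i=2, bit1=0)
  nb ...: next=#  (t=0,i=0, bit0=1)
  bits 01100101 = 101

101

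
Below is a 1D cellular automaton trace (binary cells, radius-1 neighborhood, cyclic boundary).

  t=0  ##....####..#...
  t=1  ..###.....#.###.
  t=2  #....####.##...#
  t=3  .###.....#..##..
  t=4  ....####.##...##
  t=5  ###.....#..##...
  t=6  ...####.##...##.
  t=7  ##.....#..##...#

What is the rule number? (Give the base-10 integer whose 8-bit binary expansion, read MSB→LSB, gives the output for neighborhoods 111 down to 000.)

53

  ###|.  b7=0 t=0,i=7
  ##.|.  b6=0 t=0,i=1
  #.#|#  b5=1 t=1,i=11
  #..|#  b4=1 t=0,i=2
  .##|.  b3=0 t=0,i=0
  .#.|#  b2=1 t=0,i=12
  ..#|.  b1=0 t=0,i=5
  ...|#  b0=1 t=0,i=3
  bits 00110101 = 53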